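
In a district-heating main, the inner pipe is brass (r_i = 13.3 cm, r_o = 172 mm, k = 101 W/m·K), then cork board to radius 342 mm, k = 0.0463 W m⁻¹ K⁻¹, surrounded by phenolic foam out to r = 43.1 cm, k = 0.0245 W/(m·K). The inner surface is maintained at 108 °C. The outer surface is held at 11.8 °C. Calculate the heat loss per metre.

Q' = 24.9 W/m

Resistance network (inner→outer):
  R'_brass = ln(0.172/0.133)/(2πk) = 0.2571/(2π·101) = 4.052×10^-4 m·K/W
  R'_cork board = ln(0.342/0.172)/(2πk) = 0.6873/(2π·0.0463) = 2.363 m·K/W
  R'_phenolic foam = ln(0.431/0.342)/(2πk) = 0.2313/(2π·0.0245) = 1.503 m·K/W
ΣR = 4.052×10^-4 + 2.363 + 1.503 = 3.866 m·K/W
Q' = ΔT/ΣR = (108 °C − 11.8 °C)/3.866 = 24.9 W/m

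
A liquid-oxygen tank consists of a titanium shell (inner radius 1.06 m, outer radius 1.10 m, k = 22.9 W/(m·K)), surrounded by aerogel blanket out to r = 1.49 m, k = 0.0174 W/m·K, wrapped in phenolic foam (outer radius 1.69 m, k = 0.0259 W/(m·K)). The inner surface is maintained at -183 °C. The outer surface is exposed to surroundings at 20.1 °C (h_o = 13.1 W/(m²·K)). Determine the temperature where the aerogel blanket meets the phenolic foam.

T = -17.4 °C

Treat each layer as a resistance in series:
  R_titanium = (1/1.06 − 1/1.10)/(4πk) = 0.03431/(4π·22.9) = 1.192×10^-4 K/W
  R_aerogel blanket = (1/1.10 − 1/1.49)/(4πk) = 0.2379/(4π·0.0174) = 1.088 K/W
  R_phenolic foam = (1/1.49 − 1/1.69)/(4πk) = 0.07942/(4π·0.0259) = 0.2440 K/W
  R_conv,out = 1/(4πr²h) = 1/(4π·1.69²·13.1) = 0.002127 K/W
ΣR = 1.192×10^-4 + 1.088 + 0.2440 + 0.002127 = 1.334 K/W
Q = ΔT/ΣR = (-183 °C − 20.1 °C)/1.334 = -152.2 W
From the inner boundary to the aerogel blanket/phenolic foam interface, ΣR_partial = 1.088 K/W.
T_interface = T_in − Q·ΣR_partial = -183 °C − (-152.2)(1.088) = -17.4 °C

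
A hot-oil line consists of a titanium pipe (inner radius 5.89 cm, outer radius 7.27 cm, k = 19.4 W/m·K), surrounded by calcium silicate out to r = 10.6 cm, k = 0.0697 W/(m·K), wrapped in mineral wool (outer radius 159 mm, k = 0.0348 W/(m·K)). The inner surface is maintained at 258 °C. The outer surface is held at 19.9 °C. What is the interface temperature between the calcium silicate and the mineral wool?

T = 182 °C

Resistance network (inner→outer):
  R'_titanium = ln(0.0727/0.0589)/(2πk) = 0.2105/(2π·19.4) = 0.001727 m·K/W
  R'_calcium silicate = ln(0.106/0.0727)/(2πk) = 0.3771/(2π·0.0697) = 0.8611 m·K/W
  R'_mineral wool = ln(0.159/0.106)/(2πk) = 0.4055/(2π·0.0348) = 1.854 m·K/W
ΣR = 0.001727 + 0.8611 + 1.854 = 2.717 m·K/W
Q' = ΔT/ΣR = (258 °C − 19.9 °C)/2.717 = 87.63 W/m
From the inner boundary to the calcium silicate/mineral wool interface, ΣR_partial = 0.8628 m·K/W.
T_interface = T_in − Q'·ΣR_partial = 258 °C − (87.63)(0.8628) = 182 °C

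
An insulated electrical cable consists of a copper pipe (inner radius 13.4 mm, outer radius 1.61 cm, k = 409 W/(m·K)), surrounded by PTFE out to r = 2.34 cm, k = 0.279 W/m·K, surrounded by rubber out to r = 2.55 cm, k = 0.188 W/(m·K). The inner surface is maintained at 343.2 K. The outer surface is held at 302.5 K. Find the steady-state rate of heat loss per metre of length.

Resistance network (inner→outer):
  R'_copper = ln(0.0161/0.0134)/(2πk) = 0.1836/(2π·409) = 7.143×10^-5 m·K/W
  R'_PTFE = ln(0.0234/0.0161)/(2πk) = 0.3739/(2π·0.279) = 0.2133 m·K/W
  R'_rubber = ln(0.0255/0.0234)/(2πk) = 0.08594/(2π·0.188) = 0.07276 m·K/W
ΣR = 7.143×10^-5 + 0.2133 + 0.07276 = 0.2861 m·K/W
Q' = ΔT/ΣR = (343.2 K − 302.5 K)/0.2861 = 142 W/m

Q' = 142 W/m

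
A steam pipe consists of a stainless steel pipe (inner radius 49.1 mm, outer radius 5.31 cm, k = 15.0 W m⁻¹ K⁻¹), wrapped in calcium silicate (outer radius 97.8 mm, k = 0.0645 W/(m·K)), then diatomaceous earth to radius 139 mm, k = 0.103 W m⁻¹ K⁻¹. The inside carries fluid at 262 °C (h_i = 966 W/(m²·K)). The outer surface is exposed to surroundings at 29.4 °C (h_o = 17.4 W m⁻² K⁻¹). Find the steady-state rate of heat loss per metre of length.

Q' = 110 W/m

Series thermal resistances, inner to outer:
  R'_conv,in = 1/(2πr h) = 1/(2π·0.0491·966) = 0.003356 m·K/W
  R'_stainless steel = ln(0.0531/0.0491)/(2πk) = 0.07832/(2π·15.0) = 8.310×10^-4 m·K/W
  R'_calcium silicate = ln(0.0978/0.0531)/(2πk) = 0.6107/(2π·0.0645) = 1.507 m·K/W
  R'_diatomaceous earth = ln(0.139/0.0978)/(2πk) = 0.3515/(2π·0.103) = 0.5432 m·K/W
  R'_conv,out = 1/(2πr h) = 1/(2π·0.139·17.4) = 0.06580 m·K/W
ΣR = 0.003356 + 8.310×10^-4 + 1.507 + 0.5432 + 0.06580 = 2.120 m·K/W
Q' = ΔT/ΣR = (262 °C − 29.4 °C)/2.120 = 110 W/m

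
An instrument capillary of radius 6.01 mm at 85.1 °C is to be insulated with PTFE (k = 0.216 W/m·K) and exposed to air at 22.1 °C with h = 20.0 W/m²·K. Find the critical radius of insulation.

r_cr = 1.08 cm

For a cylinder, r_cr = k_ins/h = 0.216/20.0 = 0.0108 m = 1.08 cm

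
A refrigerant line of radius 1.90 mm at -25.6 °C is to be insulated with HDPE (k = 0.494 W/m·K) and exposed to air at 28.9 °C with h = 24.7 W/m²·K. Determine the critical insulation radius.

r_cr = 2.00 cm

For a cylinder, r_cr = k_ins/h = 0.494/24.7 = 0.0200 m = 2.00 cm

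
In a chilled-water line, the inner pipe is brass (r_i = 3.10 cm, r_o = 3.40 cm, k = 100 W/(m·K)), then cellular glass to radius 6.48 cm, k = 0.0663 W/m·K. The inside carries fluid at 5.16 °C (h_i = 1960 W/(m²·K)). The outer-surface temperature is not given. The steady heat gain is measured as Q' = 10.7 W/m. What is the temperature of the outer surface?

Series resistances:
  R'_conv,in = 1/(2πr h) = 1/(2π·0.0310·1960) = 0.002619 m·K/W
  R'_brass = ln(0.0340/0.0310)/(2πk) = 0.09237/(2π·100) = 1.470×10^-4 m·K/W
  R'_cellular glass = ln(0.0648/0.0340)/(2πk) = 0.6449/(2π·0.0663) = 1.548 m·K/W
ΣR = 1.551 m·K/W
ΔT = Q'·ΣR = 10.7 × 1.551 = 16.60 K
Heat flows inward, so T_out = T_in + ΔT = 5.16 + 16.60 = 21.8 °C

T_out = 21.8 °C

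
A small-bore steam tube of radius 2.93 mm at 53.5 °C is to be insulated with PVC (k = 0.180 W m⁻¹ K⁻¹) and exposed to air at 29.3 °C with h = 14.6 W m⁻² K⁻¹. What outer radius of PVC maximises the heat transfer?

r_cr = 1.23 cm

For a cylinder, r_cr = k_ins/h = 0.180/14.6 = 0.0123 m = 1.23 cm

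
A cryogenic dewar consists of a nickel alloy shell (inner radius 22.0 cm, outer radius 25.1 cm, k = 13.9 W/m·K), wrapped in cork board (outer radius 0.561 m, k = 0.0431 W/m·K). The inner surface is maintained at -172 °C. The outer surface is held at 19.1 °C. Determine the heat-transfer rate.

Q = 47.0 W

Series thermal resistances, inner to outer:
  R_nickel alloy = (1/0.220 − 1/0.251)/(4πk) = 0.5614/(4π·13.9) = 0.003214 K/W
  R_cork board = (1/0.251 − 1/0.561)/(4πk) = 2.202/(4π·0.0431) = 4.065 K/W
ΣR = 0.003214 + 4.065 = 4.068 K/W
Q = ΔT/ΣR = (-172 °C − 19.1 °C)/4.068 = -47.0 W
(Negative Q ⇒ heat flows inward; heat gain = 47.0 W.)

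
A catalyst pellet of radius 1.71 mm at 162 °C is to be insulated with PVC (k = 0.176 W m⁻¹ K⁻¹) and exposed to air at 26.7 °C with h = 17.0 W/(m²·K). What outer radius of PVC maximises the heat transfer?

For a sphere, r_cr = 2k_ins/h = 2·0.176/17.0 = 0.0207 m = 2.07 cm

r_cr = 2.07 cm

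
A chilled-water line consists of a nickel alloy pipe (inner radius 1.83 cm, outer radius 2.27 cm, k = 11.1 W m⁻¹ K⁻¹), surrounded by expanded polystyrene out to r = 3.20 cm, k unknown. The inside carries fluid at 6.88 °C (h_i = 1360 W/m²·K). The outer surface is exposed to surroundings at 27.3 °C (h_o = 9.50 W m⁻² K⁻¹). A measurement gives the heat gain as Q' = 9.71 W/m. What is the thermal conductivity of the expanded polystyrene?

ΣR = ΔT/Q' = |6.88 − 27.3|/9.71 = 2.103 m·K/W
Known resistances:
  R'_conv,in = 1/(2πr h) = 1/(2π·0.0183·1360) = 0.006395 m·K/W
  R'_nickel alloy = ln(0.0227/0.0183)/(2πk) = 0.2155/(2π·11.1) = 0.003089 m·K/W
  R'_conv,out = 1/(2πr h) = 1/(2π·0.0320·9.50) = 0.5235 m·K/W
R_expanded polystyrene = ΣR − ΣR_known = 2.103 − 0.5330 = 1.570 m·K/W
ln(r₂/r₁)/(2πk) = 1.570 ⇒ k = 0.3434/(2π·1.570) = 0.0348 W/m·K

k = 0.0348 W/m·K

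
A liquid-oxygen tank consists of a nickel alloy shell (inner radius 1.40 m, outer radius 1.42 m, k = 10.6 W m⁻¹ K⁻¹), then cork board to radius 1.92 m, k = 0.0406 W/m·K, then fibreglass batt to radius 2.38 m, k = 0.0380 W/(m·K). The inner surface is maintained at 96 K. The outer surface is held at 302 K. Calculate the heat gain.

Resistance network (inner→outer):
  R_nickel alloy = (1/1.40 − 1/1.42)/(4πk) = 0.01006/(4π·10.6) = 7.553×10^-5 K/W
  R_cork board = (1/1.42 − 1/1.92)/(4πk) = 0.1834/(4π·0.0406) = 0.3595 K/W
  R_fibreglass batt = (1/1.92 − 1/2.38)/(4πk) = 0.1007/(4π·0.0380) = 0.2108 K/W
ΣR = 7.553×10^-5 + 0.3595 + 0.2108 = 0.5704 K/W
Q = ΔT/ΣR = (96 K − 302 K)/0.5704 = -361 W
(Negative Q ⇒ heat flows inward; heat gain = 361 W.)

Q = 361 W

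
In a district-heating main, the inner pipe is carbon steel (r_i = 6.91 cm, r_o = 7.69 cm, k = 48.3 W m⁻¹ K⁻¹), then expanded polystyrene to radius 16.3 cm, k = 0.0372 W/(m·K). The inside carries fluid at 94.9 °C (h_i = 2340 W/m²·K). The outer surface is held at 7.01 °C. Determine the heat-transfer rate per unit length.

Series thermal resistances, inner to outer:
  R'_conv,in = 1/(2πr h) = 1/(2π·0.0691·2340) = 9.843×10^-4 m·K/W
  R'_carbon steel = ln(0.0769/0.0691)/(2πk) = 0.1070/(2π·48.3) = 3.524×10^-4 m·K/W
  R'_expanded polystyrene = ln(0.163/0.0769)/(2πk) = 0.7512/(2π·0.0372) = 3.214 m·K/W
ΣR = 9.843×10^-4 + 3.524×10^-4 + 3.214 = 3.215 m·K/W
Q' = ΔT/ΣR = (94.9 °C − 7.01 °C)/3.215 = 27.3 W/m

Q' = 27.3 W/m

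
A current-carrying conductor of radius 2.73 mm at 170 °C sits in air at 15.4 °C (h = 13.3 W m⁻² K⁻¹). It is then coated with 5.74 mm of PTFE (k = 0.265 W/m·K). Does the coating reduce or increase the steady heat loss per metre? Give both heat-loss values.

Critical radius for a cylinder: r_cr = k/h = 0.0199 m = 1.99 cm.
Outer radius after coating: r₂ = 0.00273 + 0.00574 = 0.00847 m.
Since r₁ < r_cr and r₂ ≤ r_cr, the coating moves toward the maximum at r_cr — heat loss rises.
Bare: R = 1/(2πr₁h) = 4.383 m·K/W; Q = 154.6/4.383 = 35.3 W/m.
Coated: R = R_cond + R_conv = 2.093 m·K/W; Q = 154.6/2.093 = 73.9 W/m.

increases: 35.3 → 73.9 W/m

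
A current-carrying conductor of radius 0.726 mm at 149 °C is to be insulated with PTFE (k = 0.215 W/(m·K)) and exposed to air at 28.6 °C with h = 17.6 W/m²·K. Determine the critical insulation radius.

r_cr = 1.22 cm

For a cylinder, r_cr = k_ins/h = 0.215/17.6 = 0.0122 m = 1.22 cm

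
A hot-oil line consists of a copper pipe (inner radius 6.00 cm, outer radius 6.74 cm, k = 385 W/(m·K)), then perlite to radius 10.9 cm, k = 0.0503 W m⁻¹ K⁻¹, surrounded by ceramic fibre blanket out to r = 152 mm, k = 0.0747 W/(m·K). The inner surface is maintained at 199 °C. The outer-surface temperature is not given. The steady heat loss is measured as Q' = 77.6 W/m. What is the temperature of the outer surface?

Sum the resistances:
  R'_copper = ln(0.0674/0.0600)/(2πk) = 0.1163/(2π·385) = 4.808×10^-5 m·K/W
  R'_perlite = ln(0.109/0.0674)/(2πk) = 0.4807/(2π·0.0503) = 1.521 m·K/W
  R'_ceramic fibre blanket = ln(0.152/0.109)/(2πk) = 0.3325/(2π·0.0747) = 0.7085 m·K/W
ΣR = 2.230 m·K/W
ΔT = Q'·ΣR = 77.6 × 2.230 = 173.0 K
Heat flows outward, so T_out = T_in − ΔT = 199 − 173.0 = 26.0 °C

T_out = 26.0 °C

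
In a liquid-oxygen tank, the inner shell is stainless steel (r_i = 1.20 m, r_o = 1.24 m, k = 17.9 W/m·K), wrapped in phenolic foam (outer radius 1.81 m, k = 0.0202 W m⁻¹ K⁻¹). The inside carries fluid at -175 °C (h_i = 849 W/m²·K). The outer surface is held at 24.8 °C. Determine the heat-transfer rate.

Resistance network (inner→outer):
  R_conv,in = 1/(4πr²h) = 1/(4π·1.20²·849) = 6.509×10^-5 K/W
  R_stainless steel = (1/1.20 − 1/1.24)/(4πk) = 0.02688/(4π·17.9) = 1.195×10^-4 K/W
  R_phenolic foam = (1/1.24 − 1/1.81)/(4πk) = 0.2540/(4π·0.0202) = 1.000 K/W
ΣR = 6.509×10^-5 + 1.195×10^-4 + 1.000 = 1.000 K/W
Q = ΔT/ΣR = (-175 °C − 24.8 °C)/1.000 = -200 W
(Negative Q ⇒ heat flows inward; heat gain = 200 W.)

Q = 200 W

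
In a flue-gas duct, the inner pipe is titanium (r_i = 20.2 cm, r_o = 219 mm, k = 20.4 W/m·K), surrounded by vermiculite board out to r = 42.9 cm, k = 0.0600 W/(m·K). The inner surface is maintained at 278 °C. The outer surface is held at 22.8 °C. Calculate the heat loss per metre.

Q' = 143 W/m

Series thermal resistances, inner to outer:
  R'_titanium = ln(0.219/0.202)/(2πk) = 0.08080/(2π·20.4) = 6.304×10^-4 m·K/W
  R'_vermiculite board = ln(0.429/0.219)/(2πk) = 0.6724/(2π·0.0600) = 1.784 m·K/W
ΣR = 6.304×10^-4 + 1.784 = 1.785 m·K/W
Q' = ΔT/ΣR = (278 °C − 22.8 °C)/1.785 = 143 W/m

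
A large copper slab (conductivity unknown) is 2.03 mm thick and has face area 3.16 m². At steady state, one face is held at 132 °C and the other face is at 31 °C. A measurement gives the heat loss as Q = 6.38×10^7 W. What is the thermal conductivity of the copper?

ΣR = ΔT/Q = |132 − 31|/6.38×10^7 = 1.583×10^-6 K/W
L/(kA) = 1.583×10^-6 ⇒ k = 0.00203/(1.583×10^-6·3.16) = 406 W/m·K

k = 406 W/m·K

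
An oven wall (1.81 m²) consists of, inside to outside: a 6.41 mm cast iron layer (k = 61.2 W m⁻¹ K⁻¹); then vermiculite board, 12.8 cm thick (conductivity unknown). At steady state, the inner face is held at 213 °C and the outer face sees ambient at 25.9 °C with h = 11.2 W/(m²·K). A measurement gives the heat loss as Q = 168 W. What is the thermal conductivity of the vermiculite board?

ΣR = ΔT/Q = |213 − 25.9|/168 = 1.114 K/W
Known resistances:
  R_cast iron = L/(kA) = 0.00641/(61.2·1.81) = 5.787×10^-5 K/W
  R_conv,out = 1/(hA) = 1/(11.2·1.81) = 0.04933 K/W
R_vermiculite board = ΣR − ΣR_known = 1.114 − 0.04939 = 1.065 K/W
L/(kA) = 1.065 ⇒ k = 0.128/(1.065·1.81) = 0.0664 W/m·K

k = 0.0664 W/m·K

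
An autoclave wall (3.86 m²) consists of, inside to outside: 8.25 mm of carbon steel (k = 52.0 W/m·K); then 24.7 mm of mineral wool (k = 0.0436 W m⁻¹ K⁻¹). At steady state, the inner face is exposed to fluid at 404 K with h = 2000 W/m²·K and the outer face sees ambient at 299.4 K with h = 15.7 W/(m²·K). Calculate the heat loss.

Q = 640 W

Treat each layer as a resistance in series:
  R_conv,in = 1/(hA) = 1/(2000·3.86) = 1.295×10^-4 K/W
  R_carbon steel = L/(kA) = 0.00825/(52.0·3.86) = 4.110×10^-5 K/W
  R_mineral wool = L/(kA) = 0.0247/(0.0436·3.86) = 0.1468 K/W
  R_conv,out = 1/(hA) = 1/(15.7·3.86) = 0.01650 K/W
ΣR = 1.295×10^-4 + 4.110×10^-5 + 0.1468 + 0.01650 = 0.1635 K/W
Q = ΔT/ΣR = (404 K − 299.4 K)/0.1635 = 640 W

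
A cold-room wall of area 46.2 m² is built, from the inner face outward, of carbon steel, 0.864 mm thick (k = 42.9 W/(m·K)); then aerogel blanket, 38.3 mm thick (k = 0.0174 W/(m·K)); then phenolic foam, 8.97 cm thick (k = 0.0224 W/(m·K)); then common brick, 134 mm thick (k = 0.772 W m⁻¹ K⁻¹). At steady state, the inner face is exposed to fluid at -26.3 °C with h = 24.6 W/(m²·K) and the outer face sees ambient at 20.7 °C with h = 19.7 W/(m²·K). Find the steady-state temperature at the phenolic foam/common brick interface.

Treat each layer as a resistance in series:
  R_conv,in = 1/(hA) = 1/(24.6·46.2) = 8.799×10^-4 K/W
  R_carbon steel = L/(kA) = 8.64×10^-4/(42.9·46.2) = 4.359×10^-7 K/W
  R_aerogel blanket = L/(kA) = 0.0383/(0.0174·46.2) = 0.04764 K/W
  R_phenolic foam = L/(kA) = 0.0897/(0.0224·46.2) = 0.08668 K/W
  R_common brick = L/(kA) = 0.134/(0.772·46.2) = 0.003757 K/W
  R_conv,out = 1/(hA) = 1/(19.7·46.2) = 0.001099 K/W
ΣR = 8.799×10^-4 + 4.359×10^-7 + 0.04764 + 0.08668 + 0.003757 + 0.001099 = 0.1401 K/W
Q = ΔT/ΣR = (-26.3 °C − 20.7 °C)/0.1401 = -335.5 W
From the inner boundary to the phenolic foam/common brick interface, ΣR_partial = 0.1352 K/W.
T_interface = T_in − Q·ΣR_partial = -26.3 °C − (-335.5)(0.1352) = 19.1 °C

T = 19.1 °C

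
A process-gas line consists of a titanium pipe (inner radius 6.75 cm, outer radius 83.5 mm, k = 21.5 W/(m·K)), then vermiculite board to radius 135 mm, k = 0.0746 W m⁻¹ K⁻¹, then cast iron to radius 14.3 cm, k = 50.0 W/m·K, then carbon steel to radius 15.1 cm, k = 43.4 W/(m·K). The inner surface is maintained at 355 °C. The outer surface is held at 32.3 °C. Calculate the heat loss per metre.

Resistance network (inner→outer):
  R'_titanium = ln(0.0835/0.0675)/(2πk) = 0.2127/(2π·21.5) = 0.001575 m·K/W
  R'_vermiculite board = ln(0.135/0.0835)/(2πk) = 0.4804/(2π·0.0746) = 1.025 m·K/W
  R'_cast iron = ln(0.143/0.135)/(2πk) = 0.05757/(2π·50.0) = 1.833×10^-4 m·K/W
  R'_carbon steel = ln(0.151/0.143)/(2πk) = 0.05444/(2π·43.4) = 1.996×10^-4 m·K/W
ΣR = 0.001575 + 1.025 + 1.833×10^-4 + 1.996×10^-4 = 1.027 m·K/W
Q' = ΔT/ΣR = (355 °C − 32.3 °C)/1.027 = 314 W/m

Q' = 314 W/m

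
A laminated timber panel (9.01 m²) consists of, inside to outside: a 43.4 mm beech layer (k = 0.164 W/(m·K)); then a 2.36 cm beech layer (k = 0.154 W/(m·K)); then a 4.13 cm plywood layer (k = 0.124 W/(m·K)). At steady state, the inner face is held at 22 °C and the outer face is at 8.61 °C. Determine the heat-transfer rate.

Series thermal resistances, inner to outer:
  R_beech = L/(kA) = 0.0434/(0.164·9.01) = 0.02937 K/W
  R_beech = L/(kA) = 0.0236/(0.154·9.01) = 0.01701 K/W
  R_plywood = L/(kA) = 0.0413/(0.124·9.01) = 0.03697 K/W
ΣR = 0.02937 + 0.01701 + 0.03697 = 0.08335 K/W
Q = ΔT/ΣR = (22 °C − 8.61 °C)/0.08335 = 161 W

Q = 161 W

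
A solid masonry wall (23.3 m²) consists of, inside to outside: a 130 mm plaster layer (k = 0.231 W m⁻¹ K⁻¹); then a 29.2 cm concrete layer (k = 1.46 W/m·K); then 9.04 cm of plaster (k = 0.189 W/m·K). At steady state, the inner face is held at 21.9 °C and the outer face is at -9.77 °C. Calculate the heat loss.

Q = 595 W

Series thermal resistances, inner to outer:
  R_plaster = L/(kA) = 0.130/(0.231·23.3) = 0.02415 K/W
  R_concrete = L/(kA) = 0.292/(1.46·23.3) = 0.008584 K/W
  R_plaster = L/(kA) = 0.0904/(0.189·23.3) = 0.02053 K/W
ΣR = 0.02415 + 0.008584 + 0.02053 = 0.05326 K/W
Q = ΔT/ΣR = (21.9 °C − -9.77 °C)/0.05326 = 595 W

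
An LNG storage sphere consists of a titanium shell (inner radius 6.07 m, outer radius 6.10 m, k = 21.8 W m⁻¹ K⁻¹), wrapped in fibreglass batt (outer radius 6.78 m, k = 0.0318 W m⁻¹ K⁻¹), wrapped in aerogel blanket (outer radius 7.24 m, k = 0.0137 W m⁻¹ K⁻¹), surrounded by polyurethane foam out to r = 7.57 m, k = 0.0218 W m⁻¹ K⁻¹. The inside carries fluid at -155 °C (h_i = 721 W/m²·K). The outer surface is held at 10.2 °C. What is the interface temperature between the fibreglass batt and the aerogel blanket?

Resistance network (inner→outer):
  R_conv,in = 1/(4πr²h) = 1/(4π·6.07²·721) = 2.996×10^-6 K/W
  R_titanium = (1/6.07 − 1/6.10)/(4πk) = 8.102×10^-4/(4π·21.8) = 2.958×10^-6 K/W
  R_fibreglass batt = (1/6.10 − 1/6.78)/(4πk) = 0.01644/(4π·0.0318) = 0.04114 K/W
  R_aerogel blanket = (1/6.78 − 1/7.24)/(4πk) = 0.009371/(4π·0.0137) = 0.05443 K/W
  R_polyurethane foam = (1/7.24 − 1/7.57)/(4πk) = 0.006021/(4π·0.0218) = 0.02198 K/W
ΣR = 2.996×10^-6 + 2.958×10^-6 + 0.04114 + 0.05443 + 0.02198 = 0.1176 K/W
Q = ΔT/ΣR = (-155 °C − 10.2 °C)/0.1176 = -1405 W
From the inner boundary to the fibreglass batt/aerogel blanket interface, ΣR_partial = 0.04115 K/W.
T_interface = T_in − Q·ΣR_partial = -155 °C − (-1405)(0.04115) = -97.2 °C

T = -97.2 °C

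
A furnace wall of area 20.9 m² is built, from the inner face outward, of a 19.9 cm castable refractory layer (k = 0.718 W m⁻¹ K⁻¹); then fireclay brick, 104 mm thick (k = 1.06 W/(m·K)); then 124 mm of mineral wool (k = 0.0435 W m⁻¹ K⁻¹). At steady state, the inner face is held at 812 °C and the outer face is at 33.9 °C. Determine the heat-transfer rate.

Q = 5040 W

Treat each layer as a resistance in series:
  R_castable refractory = L/(kA) = 0.199/(0.718·20.9) = 0.01326 K/W
  R_fireclay brick = L/(kA) = 0.104/(1.06·20.9) = 0.004694 K/W
  R_mineral wool = L/(kA) = 0.124/(0.0435·20.9) = 0.1364 K/W
ΣR = 0.01326 + 0.004694 + 0.1364 = 0.1544 K/W
Q = ΔT/ΣR = (812 °C − 33.9 °C)/0.1544 = 5040 W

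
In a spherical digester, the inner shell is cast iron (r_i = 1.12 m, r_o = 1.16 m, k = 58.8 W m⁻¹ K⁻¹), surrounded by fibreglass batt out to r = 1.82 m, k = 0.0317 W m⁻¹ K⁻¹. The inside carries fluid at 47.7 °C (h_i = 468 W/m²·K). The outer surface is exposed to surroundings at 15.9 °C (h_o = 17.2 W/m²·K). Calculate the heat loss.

Q = 40.4 W

Resistance network (inner→outer):
  R_conv,in = 1/(4πr²h) = 1/(4π·1.12²·468) = 1.356×10^-4 K/W
  R_cast iron = (1/1.12 − 1/1.16)/(4πk) = 0.03079/(4π·58.8) = 4.167×10^-5 K/W
  R_fibreglass batt = (1/1.16 − 1/1.82)/(4πk) = 0.3126/(4π·0.0317) = 0.7848 K/W
  R_conv,out = 1/(4πr²h) = 1/(4π·1.82²·17.2) = 0.001397 K/W
ΣR = 1.356×10^-4 + 4.167×10^-5 + 0.7848 + 0.001397 = 0.7864 K/W
Q = ΔT/ΣR = (47.7 °C − 15.9 °C)/0.7864 = 40.4 W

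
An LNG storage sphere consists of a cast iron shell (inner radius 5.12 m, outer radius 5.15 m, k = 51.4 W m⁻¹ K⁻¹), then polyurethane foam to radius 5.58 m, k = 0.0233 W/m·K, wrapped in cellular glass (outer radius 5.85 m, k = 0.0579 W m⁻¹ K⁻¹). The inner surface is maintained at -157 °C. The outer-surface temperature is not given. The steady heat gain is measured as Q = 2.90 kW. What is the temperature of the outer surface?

T_out = 24.2 °C

Series resistances:
  R_cast iron = (1/5.12 − 1/5.15)/(4πk) = 0.001138/(4π·51.4) = 1.761×10^-6 K/W
  R_polyurethane foam = (1/5.15 − 1/5.58)/(4πk) = 0.01496/(4π·0.0233) = 0.05110 K/W
  R_cellular glass = (1/5.58 − 1/5.85)/(4πk) = 0.008271/(4π·0.0579) = 0.01137 K/W
ΣR = 0.06247 K/W
ΔT = Q·ΣR = 2900 × 0.06247 = 181.2 K
Heat flows inward, so T_out = T_in + ΔT = -157 + 181.2 = 24.2 °C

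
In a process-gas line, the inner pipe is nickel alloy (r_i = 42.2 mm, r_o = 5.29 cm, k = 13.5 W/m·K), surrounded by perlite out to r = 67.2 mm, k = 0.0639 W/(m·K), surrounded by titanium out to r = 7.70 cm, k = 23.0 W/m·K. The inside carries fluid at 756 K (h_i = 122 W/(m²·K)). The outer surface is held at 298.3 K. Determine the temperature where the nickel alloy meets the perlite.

Series thermal resistances, inner to outer:
  R'_conv,in = 1/(2πr h) = 1/(2π·0.0422·122) = 0.03091 m·K/W
  R'_nickel alloy = ln(0.0529/0.0422)/(2πk) = 0.2260/(2π·13.5) = 0.002664 m·K/W
  R'_perlite = ln(0.0672/0.0529)/(2πk) = 0.2393/(2π·0.0639) = 0.5959 m·K/W
  R'_titanium = ln(0.0770/0.0672)/(2πk) = 0.1361/(2π·23.0) = 9.420×10^-4 m·K/W
ΣR = 0.03091 + 0.002664 + 0.5959 + 9.420×10^-4 = 0.6304 m·K/W
Q' = ΔT/ΣR = (756 K − 298.3 K)/0.6304 = 726.0 W/m
From the inner boundary to the nickel alloy/perlite interface, ΣR_partial = 0.03357 m·K/W.
T_interface = T_in − Q'·ΣR_partial = 756 K − (726.0)(0.03357) = 732 K

T = 732 K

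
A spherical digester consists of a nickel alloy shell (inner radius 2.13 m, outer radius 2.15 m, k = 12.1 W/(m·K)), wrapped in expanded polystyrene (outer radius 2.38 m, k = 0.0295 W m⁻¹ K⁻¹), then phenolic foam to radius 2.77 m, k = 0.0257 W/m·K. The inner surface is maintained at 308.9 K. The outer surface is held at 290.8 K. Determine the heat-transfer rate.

Treat each layer as a resistance in series:
  R_nickel alloy = (1/2.13 − 1/2.15)/(4πk) = 0.004367/(4π·12.1) = 2.872×10^-5 K/W
  R_expanded polystyrene = (1/2.15 − 1/2.38)/(4πk) = 0.04495/(4π·0.0295) = 0.1212 K/W
  R_phenolic foam = (1/2.38 − 1/2.77)/(4πk) = 0.05916/(4π·0.0257) = 0.1832 K/W
ΣR = 2.872×10^-5 + 0.1212 + 0.1832 = 0.3044 K/W
Q = ΔT/ΣR = (308.9 K − 290.8 K)/0.3044 = 59.5 W

Q = 59.5 W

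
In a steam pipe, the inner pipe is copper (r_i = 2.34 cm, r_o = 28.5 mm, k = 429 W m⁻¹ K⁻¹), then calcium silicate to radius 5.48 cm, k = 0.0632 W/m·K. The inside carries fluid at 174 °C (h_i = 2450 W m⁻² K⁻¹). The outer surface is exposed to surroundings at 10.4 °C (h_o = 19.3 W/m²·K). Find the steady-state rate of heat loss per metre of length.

Q' = 90.9 W/m

Treat each layer as a resistance in series:
  R'_conv,in = 1/(2πr h) = 1/(2π·0.0234·2450) = 0.002776 m·K/W
  R'_copper = ln(0.0285/0.0234)/(2πk) = 0.1972/(2π·429) = 7.315×10^-5 m·K/W
  R'_calcium silicate = ln(0.0548/0.0285)/(2πk) = 0.6538/(2π·0.0632) = 1.646 m·K/W
  R'_conv,out = 1/(2πr h) = 1/(2π·0.0548·19.3) = 0.1505 m·K/W
ΣR = 0.002776 + 7.315×10^-5 + 1.646 + 0.1505 = 1.799 m·K/W
Q' = ΔT/ΣR = (174 °C − 10.4 °C)/1.799 = 90.9 W/m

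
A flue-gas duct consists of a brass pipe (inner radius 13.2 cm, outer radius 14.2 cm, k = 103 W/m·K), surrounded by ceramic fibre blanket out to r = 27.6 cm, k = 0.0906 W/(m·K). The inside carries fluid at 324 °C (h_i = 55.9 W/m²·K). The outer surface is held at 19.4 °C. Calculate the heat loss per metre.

Series thermal resistances, inner to outer:
  R'_conv,in = 1/(2πr h) = 1/(2π·0.132·55.9) = 0.02157 m·K/W
  R'_brass = ln(0.142/0.132)/(2πk) = 0.07303/(2π·103) = 1.128×10^-4 m·K/W
  R'_ceramic fibre blanket = ln(0.276/0.142)/(2πk) = 0.6646/(2π·0.0906) = 1.167 m·K/W
ΣR = 0.02157 + 1.128×10^-4 + 1.167 = 1.189 m·K/W
Q' = ΔT/ΣR = (324 °C − 19.4 °C)/1.189 = 256 W/m

Q' = 256 W/m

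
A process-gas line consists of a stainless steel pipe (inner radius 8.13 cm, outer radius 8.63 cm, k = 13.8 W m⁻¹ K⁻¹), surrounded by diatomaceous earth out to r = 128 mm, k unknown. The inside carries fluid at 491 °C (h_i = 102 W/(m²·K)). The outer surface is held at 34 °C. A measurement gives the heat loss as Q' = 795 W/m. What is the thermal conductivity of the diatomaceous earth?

ΣR = ΔT/Q' = |491 − 34|/795 = 0.5748 m·K/W
Known resistances:
  R'_conv,in = 1/(2πr h) = 1/(2π·0.0813·102) = 0.01919 m·K/W
  R'_stainless steel = ln(0.0863/0.0813)/(2πk) = 0.05968/(2π·13.8) = 6.883×10^-4 m·K/W
R_diatomaceous earth = ΣR − ΣR_known = 0.5748 − 0.01988 = 0.5549 m·K/W
ln(r₂/r₁)/(2πk) = 0.5549 ⇒ k = 0.3942/(2π·0.5549) = 0.113 W/m·K

k = 0.113 W/m·K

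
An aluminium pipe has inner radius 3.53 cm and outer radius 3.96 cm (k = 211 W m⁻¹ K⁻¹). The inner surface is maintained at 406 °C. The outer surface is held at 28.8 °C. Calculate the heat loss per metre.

Q' = 4350 kW/m

Q' = 2πk·ΔT/ln(r₂/r₁) = 2π × 211 × 377.2 / ln(0.0396/0.0353) = 4.35×10^6 W/m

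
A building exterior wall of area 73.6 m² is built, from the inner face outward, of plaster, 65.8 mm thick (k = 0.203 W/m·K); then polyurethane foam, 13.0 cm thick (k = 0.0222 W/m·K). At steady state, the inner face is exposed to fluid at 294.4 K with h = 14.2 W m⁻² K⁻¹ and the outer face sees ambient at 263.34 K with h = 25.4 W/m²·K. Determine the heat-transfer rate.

Treat each layer as a resistance in series:
  R_conv,in = 1/(hA) = 1/(14.2·73.6) = 9.568×10^-4 K/W
  R_plaster = L/(kA) = 0.0658/(0.203·73.6) = 0.004404 K/W
  R_polyurethane foam = L/(kA) = 0.130/(0.0222·73.6) = 0.07956 K/W
  R_conv,out = 1/(hA) = 1/(25.4·73.6) = 5.349×10^-4 K/W
ΣR = 9.568×10^-4 + 0.004404 + 0.07956 + 5.349×10^-4 = 0.08546 K/W
Q = ΔT/ΣR = (294.4 K − 263.34 K)/0.08546 = 363 W

Q = 363 W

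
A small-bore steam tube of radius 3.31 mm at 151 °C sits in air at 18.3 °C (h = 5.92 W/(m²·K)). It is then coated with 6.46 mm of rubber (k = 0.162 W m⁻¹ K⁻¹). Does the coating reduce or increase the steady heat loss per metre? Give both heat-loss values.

Critical radius for a cylinder: r_cr = k/h = 0.0274 m = 2.74 cm.
Outer radius after coating: r₂ = 0.00331 + 0.00646 = 0.00977 m.
Since r₁ < r_cr and r₂ ≤ r_cr, the coating moves toward the maximum at r_cr — heat loss rises.
Bare: R = 1/(2πr₁h) = 8.122 m·K/W; Q = 132.7/8.122 = 16.3 W/m.
Coated: R = R_cond + R_conv = 3.815 m·K/W; Q = 132.7/3.815 = 34.8 W/m.

increases: 16.3 → 34.8 W/m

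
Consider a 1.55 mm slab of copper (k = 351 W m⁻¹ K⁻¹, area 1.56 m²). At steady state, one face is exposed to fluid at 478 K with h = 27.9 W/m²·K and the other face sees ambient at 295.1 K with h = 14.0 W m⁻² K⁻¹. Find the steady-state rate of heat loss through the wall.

Treat each layer as a resistance in series:
  R_conv,in = 1/(hA) = 1/(27.9·1.56) = 0.02298 K/W
  R_copper = L/(kA) = 0.00155/(351·1.56) = 2.831×10^-6 K/W
  R_conv,out = 1/(hA) = 1/(14.0·1.56) = 0.04579 K/W
ΣR = 0.02298 + 2.831×10^-6 + 0.04579 = 0.06877 K/W
Q = ΔT/ΣR = (478 K − 295.1 K)/0.06877 = 2660 W

Q = 2.66 kW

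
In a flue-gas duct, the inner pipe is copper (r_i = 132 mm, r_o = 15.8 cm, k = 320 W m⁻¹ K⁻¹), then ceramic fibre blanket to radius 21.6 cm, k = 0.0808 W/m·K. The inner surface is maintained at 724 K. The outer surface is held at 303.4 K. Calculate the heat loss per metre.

Series thermal resistances, inner to outer:
  R'_copper = ln(0.158/0.132)/(2πk) = 0.1798/(2π·320) = 8.942×10^-5 m·K/W
  R'_ceramic fibre blanket = ln(0.216/0.158)/(2πk) = 0.3127/(2π·0.0808) = 0.6159 m·K/W
ΣR = 8.942×10^-5 + 0.6159 = 0.6160 m·K/W
Q' = ΔT/ΣR = (724 K − 303.4 K)/0.6160 = 683 W/m

Q' = 683 W/m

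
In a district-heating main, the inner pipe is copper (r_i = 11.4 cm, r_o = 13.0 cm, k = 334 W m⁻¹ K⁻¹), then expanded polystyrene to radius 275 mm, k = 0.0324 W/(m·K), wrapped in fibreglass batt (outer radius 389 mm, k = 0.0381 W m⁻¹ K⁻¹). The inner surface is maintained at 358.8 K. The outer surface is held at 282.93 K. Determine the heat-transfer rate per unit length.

Q' = 14.8 W/m

Resistance network (inner→outer):
  R'_copper = ln(0.130/0.114)/(2πk) = 0.1313/(2π·334) = 6.258×10^-5 m·K/W
  R'_expanded polystyrene = ln(0.275/0.130)/(2πk) = 0.7492/(2π·0.0324) = 3.680 m·K/W
  R'_fibreglass batt = ln(0.389/0.275)/(2πk) = 0.3468/(2π·0.0381) = 1.449 m·K/W
ΣR = 6.258×10^-5 + 3.680 + 1.449 = 5.129 m·K/W
Q' = ΔT/ΣR = (358.8 K − 282.93 K)/5.129 = 14.8 W/m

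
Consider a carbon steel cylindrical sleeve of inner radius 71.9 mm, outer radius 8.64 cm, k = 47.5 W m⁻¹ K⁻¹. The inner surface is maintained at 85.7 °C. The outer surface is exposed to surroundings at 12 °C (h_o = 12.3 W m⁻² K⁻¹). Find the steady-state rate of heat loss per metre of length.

Q' = 490 W/m

Series thermal resistances, inner to outer:
  R'_carbon steel = ln(0.0864/0.0719)/(2πk) = 0.1837/(2π·47.5) = 6.155×10^-4 m·K/W
  R'_conv,out = 1/(2πr h) = 1/(2π·0.0864·12.3) = 0.1498 m·K/W
ΣR = 6.155×10^-4 + 0.1498 = 0.1504 m·K/W
Q' = ΔT/ΣR = (85.7 °C − 12 °C)/0.1504 = 490 W/m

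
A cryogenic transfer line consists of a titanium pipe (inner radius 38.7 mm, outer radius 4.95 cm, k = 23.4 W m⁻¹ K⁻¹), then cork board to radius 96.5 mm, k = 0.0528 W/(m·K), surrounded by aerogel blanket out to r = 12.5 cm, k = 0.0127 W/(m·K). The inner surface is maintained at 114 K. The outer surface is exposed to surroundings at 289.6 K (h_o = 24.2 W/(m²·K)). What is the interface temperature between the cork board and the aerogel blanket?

T = 180.6 K

Series thermal resistances, inner to outer:
  R'_titanium = ln(0.0495/0.0387)/(2πk) = 0.2461/(2π·23.4) = 0.001674 m·K/W
  R'_cork board = ln(0.0965/0.0495)/(2πk) = 0.6676/(2π·0.0528) = 2.012 m·K/W
  R'_aerogel blanket = ln(0.125/0.0965)/(2πk) = 0.2588/(2π·0.0127) = 3.243 m·K/W
  R'_conv,out = 1/(2πr h) = 1/(2π·0.125·24.2) = 0.05261 m·K/W
ΣR = 0.001674 + 2.012 + 3.243 + 0.05261 = 5.309 m·K/W
Q' = ΔT/ΣR = (114 K − 289.6 K)/5.309 = -33.08 W/m
From the inner boundary to the cork board/aerogel blanket interface, ΣR_partial = 2.014 m·K/W.
T_interface = T_in − Q'·ΣR_partial = 114 K − (-33.08)(2.014) = 180.6 K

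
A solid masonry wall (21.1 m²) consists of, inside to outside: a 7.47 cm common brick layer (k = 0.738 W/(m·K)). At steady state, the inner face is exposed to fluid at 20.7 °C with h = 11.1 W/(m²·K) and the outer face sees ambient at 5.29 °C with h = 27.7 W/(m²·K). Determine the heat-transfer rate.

Q = 1430 W

Series thermal resistances, inner to outer:
  R_conv,in = 1/(hA) = 1/(11.1·21.1) = 0.004270 K/W
  R_common brick = L/(kA) = 0.0747/(0.738·21.1) = 0.004797 K/W
  R_conv,out = 1/(hA) = 1/(27.7·21.1) = 0.001711 K/W
ΣR = 0.004270 + 0.004797 + 0.001711 = 0.01078 K/W
Q = ΔT/ΣR = (20.7 °C − 5.29 °C)/0.01078 = 1430 W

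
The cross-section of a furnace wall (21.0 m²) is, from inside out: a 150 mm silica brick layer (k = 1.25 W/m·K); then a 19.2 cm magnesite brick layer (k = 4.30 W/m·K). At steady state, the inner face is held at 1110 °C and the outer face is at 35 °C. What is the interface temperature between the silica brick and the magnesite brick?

Series thermal resistances, inner to outer:
  R_silica brick = L/(kA) = 0.150/(1.25·21.0) = 0.005714 K/W
  R_magnesite brick = L/(kA) = 0.192/(4.30·21.0) = 0.002126 K/W
ΣR = 0.005714 + 0.002126 = 0.007840 K/W
Q = ΔT/ΣR = (1110 °C − 35 °C)/0.007840 = 1.371×10^5 W
From the inner boundary to the silica brick/magnesite brick interface, ΣR_partial = 0.005714 K/W.
T_interface = T_in − Q·ΣR_partial = 1110 °C − (1.371×10^5)(0.005714) = 327 °C

T = 327 °C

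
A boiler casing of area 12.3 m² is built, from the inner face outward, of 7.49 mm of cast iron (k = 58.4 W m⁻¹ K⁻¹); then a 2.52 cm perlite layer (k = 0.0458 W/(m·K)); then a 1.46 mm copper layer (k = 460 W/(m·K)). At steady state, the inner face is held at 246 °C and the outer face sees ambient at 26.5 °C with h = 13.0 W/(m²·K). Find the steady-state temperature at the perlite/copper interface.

Treat each layer as a resistance in series:
  R_cast iron = L/(kA) = 0.00749/(58.4·12.3) = 1.043×10^-5 K/W
  R_perlite = L/(kA) = 0.0252/(0.0458·12.3) = 0.04473 K/W
  R_copper = L/(kA) = 0.00146/(460·12.3) = 2.580×10^-7 K/W
  R_conv,out = 1/(hA) = 1/(13.0·12.3) = 0.006254 K/W
ΣR = 1.043×10^-5 + 0.04473 + 2.580×10^-7 + 0.006254 = 0.05099 K/W
Q = ΔT/ΣR = (246 °C − 26.5 °C)/0.05099 = 4305 W
From the inner boundary to the perlite/copper interface, ΣR_partial = 0.04474 K/W.
T_interface = T_in − Q·ΣR_partial = 246 °C − (4305)(0.04474) = 53.4 °C

T = 53.4 °C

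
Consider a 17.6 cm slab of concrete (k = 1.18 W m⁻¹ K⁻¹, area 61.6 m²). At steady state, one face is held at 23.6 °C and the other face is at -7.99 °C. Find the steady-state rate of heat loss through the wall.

Q = kA·ΔT/L = 1.18 × 61.6 × |23.6 °C − -7.99 °C| / 0.176 = 13000 W

Q = 13000 W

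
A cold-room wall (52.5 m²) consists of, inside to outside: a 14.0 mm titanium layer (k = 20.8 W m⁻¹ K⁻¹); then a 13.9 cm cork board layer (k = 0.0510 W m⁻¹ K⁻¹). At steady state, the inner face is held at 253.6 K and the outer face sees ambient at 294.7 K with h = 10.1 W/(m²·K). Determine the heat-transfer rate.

Q = 764 W

Series thermal resistances, inner to outer:
  R_titanium = L/(kA) = 0.0140/(20.8·52.5) = 1.282×10^-5 K/W
  R_cork board = L/(kA) = 0.139/(0.0510·52.5) = 0.05191 K/W
  R_conv,out = 1/(hA) = 1/(10.1·52.5) = 0.001886 K/W
ΣR = 1.282×10^-5 + 0.05191 + 0.001886 = 0.05381 K/W
Q = ΔT/ΣR = (253.6 K − 294.7 K)/0.05381 = -764 W
(Negative Q ⇒ heat flows inward; heat gain = 764 W.)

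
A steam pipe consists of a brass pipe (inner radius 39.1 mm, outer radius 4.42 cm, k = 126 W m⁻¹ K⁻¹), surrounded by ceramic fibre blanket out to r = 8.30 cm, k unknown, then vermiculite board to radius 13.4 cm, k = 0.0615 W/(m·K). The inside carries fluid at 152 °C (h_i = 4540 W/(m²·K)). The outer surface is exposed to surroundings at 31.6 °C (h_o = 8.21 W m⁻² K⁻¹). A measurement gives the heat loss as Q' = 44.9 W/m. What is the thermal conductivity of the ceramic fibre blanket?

ΣR = ΔT/Q' = |152 − 31.6|/44.9 = 2.682 m·K/W
Known resistances:
  R'_conv,in = 1/(2πr h) = 1/(2π·0.0391·4540) = 8.966×10^-4 m·K/W
  R'_brass = ln(0.0442/0.0391)/(2πk) = 0.1226/(2π·126) = 1.549×10^-4 m·K/W
  R'_vermiculite board = ln(0.134/0.0830)/(2πk) = 0.4790/(2π·0.0615) = 1.240 m·K/W
  R'_conv,out = 1/(2πr h) = 1/(2π·0.134·8.21) = 0.1447 m·K/W
R_ceramic fibre blanket = ΣR − ΣR_known = 2.682 − 1.386 = 1.296 m·K/W
ln(r₂/r₁)/(2πk) = 1.296 ⇒ k = 0.6301/(2π·1.296) = 0.0774 W/m·K

k = 0.0774 W/m·K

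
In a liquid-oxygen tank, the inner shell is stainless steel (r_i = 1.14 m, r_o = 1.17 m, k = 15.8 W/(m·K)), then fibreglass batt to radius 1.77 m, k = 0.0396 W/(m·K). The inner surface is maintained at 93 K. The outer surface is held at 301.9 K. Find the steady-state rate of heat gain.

Resistance network (inner→outer):
  R_stainless steel = (1/1.14 − 1/1.17)/(4πk) = 0.02249/(4π·15.8) = 1.133×10^-4 K/W
  R_fibreglass batt = (1/1.17 − 1/1.77)/(4πk) = 0.2897/(4π·0.0396) = 0.5822 K/W
ΣR = 1.133×10^-4 + 0.5822 = 0.5823 K/W
Q = ΔT/ΣR = (93 K − 301.9 K)/0.5823 = -359 W
(Negative Q ⇒ heat flows inward; heat gain = 359 W.)

Q = 359 W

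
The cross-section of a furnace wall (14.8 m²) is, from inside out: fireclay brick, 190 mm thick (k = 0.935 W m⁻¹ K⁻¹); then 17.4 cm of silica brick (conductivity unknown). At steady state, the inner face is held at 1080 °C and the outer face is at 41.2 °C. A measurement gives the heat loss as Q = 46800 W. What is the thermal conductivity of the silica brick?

ΣR = ΔT/Q = |1080 − 41.2|/46800 = 0.02220 K/W
Known resistances:
  R_fireclay brick = L/(kA) = 0.190/(0.935·14.8) = 0.01373 K/W
R_silica brick = ΣR − ΣR_known = 0.02220 − 0.01373 = 0.008470 K/W
L/(kA) = 0.008470 ⇒ k = 0.174/(0.008470·14.8) = 1.39 W/m·K

k = 1.39 W/m·K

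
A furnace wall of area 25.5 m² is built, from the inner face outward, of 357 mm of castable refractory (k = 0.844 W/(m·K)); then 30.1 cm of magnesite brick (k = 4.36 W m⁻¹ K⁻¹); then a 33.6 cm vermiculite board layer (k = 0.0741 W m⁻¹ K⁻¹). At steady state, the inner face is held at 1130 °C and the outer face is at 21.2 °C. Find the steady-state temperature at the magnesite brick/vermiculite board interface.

Resistance network (inner→outer):
  R_castable refractory = L/(kA) = 0.357/(0.844·25.5) = 0.01659 K/W
  R_magnesite brick = L/(kA) = 0.301/(4.36·25.5) = 0.002707 K/W
  R_vermiculite board = L/(kA) = 0.336/(0.0741·25.5) = 0.1778 K/W
ΣR = 0.01659 + 0.002707 + 0.1778 = 0.1971 K/W
Q = ΔT/ΣR = (1130 °C − 21.2 °C)/0.1971 = 5626 W
From the inner boundary to the magnesite brick/vermiculite board interface, ΣR_partial = 0.01930 K/W.
T_interface = T_in − Q·ΣR_partial = 1130 °C − (5626)(0.01930) = 1021 °C

T = 1021 °C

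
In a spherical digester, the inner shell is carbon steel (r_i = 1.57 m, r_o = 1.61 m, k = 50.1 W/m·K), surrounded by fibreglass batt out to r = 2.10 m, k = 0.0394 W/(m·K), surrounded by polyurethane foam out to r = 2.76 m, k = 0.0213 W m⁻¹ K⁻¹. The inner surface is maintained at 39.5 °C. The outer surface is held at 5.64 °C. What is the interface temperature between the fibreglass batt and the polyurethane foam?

Treat each layer as a resistance in series:
  R_carbon steel = (1/1.57 − 1/1.61)/(4πk) = 0.01582/(4π·50.1) = 2.514×10^-5 K/W
  R_fibreglass batt = (1/1.61 − 1/2.10)/(4πk) = 0.1449/(4π·0.0394) = 0.2927 K/W
  R_polyurethane foam = (1/2.10 − 1/2.76)/(4πk) = 0.1139/(4π·0.0213) = 0.4254 K/W
ΣR = 2.514×10^-5 + 0.2927 + 0.4254 = 0.7181 K/W
Q = ΔT/ΣR = (39.5 °C − 5.64 °C)/0.7181 = 47.15 W
From the inner boundary to the fibreglass batt/polyurethane foam interface, ΣR_partial = 0.2927 K/W.
T_interface = T_in − Q·ΣR_partial = 39.5 °C − (47.15)(0.2927) = 25.7 °C

T = 25.7 °C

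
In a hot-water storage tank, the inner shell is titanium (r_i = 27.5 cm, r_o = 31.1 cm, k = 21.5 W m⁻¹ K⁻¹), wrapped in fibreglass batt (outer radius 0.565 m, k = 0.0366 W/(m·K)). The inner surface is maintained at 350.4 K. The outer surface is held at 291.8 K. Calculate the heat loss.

Treat each layer as a resistance in series:
  R_titanium = (1/0.275 − 1/0.311)/(4πk) = 0.4209/(4π·21.5) = 0.001558 K/W
  R_fibreglass batt = (1/0.311 − 1/0.565)/(4πk) = 1.446/(4π·0.0366) = 3.143 K/W
ΣR = 0.001558 + 3.143 = 3.145 K/W
Q = ΔT/ΣR = (350.4 K − 291.8 K)/3.145 = 18.6 W

Q = 18.6 W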